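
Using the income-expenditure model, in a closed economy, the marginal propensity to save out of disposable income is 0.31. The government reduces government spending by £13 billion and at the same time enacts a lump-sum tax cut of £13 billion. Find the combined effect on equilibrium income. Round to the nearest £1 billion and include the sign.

−£13 billion

MPC = 1 − MPS = 1 − 0.31 = 0.69.
Expenditure multiplier = 1/(1 − MPC) = 1/(1 − 0.69) = 1/0.31 ≈ 3.226.
ΔG contributes k·ΔG = (−£13 billion) / 0.31 ≈ −£41.9 billion.
ΔT of −£13 billion changes first-round spending by −c·ΔT = +£8.97 billion, contributing k·(−c·ΔT) = (+£8.97 billion) / 0.31 ≈ +£28.9 billion.
With ΔG = ΔT and no other leakages, the balanced-budget multiplier is 1, so ΔY = ΔG = −£13 billion.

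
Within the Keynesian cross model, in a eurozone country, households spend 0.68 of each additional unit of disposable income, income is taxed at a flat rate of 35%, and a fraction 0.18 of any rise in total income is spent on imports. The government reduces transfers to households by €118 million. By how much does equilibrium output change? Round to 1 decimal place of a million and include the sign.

−€108.7 million

The transfer change shifts disposable income by −€118 million, so first-round consumption changes by c·ΔTR = 0.68 × (−€118 million) = −€80.24 million.
Expenditure multiplier = 1/(1 − c(1−t) + m) = 1/(1 − 0.68×0.65 + 0.18) = 1/0.738 ≈ 1.355.
The transfer multiplier is c × k ≈ 0.921, so ΔY = k × (c·ΔTR) = (−€80.24 million) / 0.738 ≈ −€108.7 million.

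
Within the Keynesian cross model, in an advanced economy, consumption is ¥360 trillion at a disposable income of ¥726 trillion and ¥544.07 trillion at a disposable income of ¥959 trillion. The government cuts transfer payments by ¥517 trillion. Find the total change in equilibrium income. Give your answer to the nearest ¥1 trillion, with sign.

−¥1,945 trillion

MPC = ΔC/ΔYd = (544.07 − 360)/(959 − 726) = 184.07/233 = 0.79.
The transfer change shifts disposable income by −¥517 trillion, so first-round consumption changes by c·ΔTR = 0.79 × (−¥517 trillion) = −¥408.43 trillion.
Expenditure multiplier = 1/(1 − MPC) = 1/(1 − 0.79) = 1/0.21 ≈ 4.762.
The transfer multiplier is c × k ≈ 3.762, so ΔY = k × (c·ΔTR) = (−¥408.43 trillion) / 0.21 ≈ −¥1,945 trillion.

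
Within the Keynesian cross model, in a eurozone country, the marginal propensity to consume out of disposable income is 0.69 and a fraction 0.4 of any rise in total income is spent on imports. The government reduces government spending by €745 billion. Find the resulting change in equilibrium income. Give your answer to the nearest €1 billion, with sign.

−€1,049 billion

Spending multiplier = 1/(1 − c + m) = 1/(1 − 0.69 + 0.4) = 1/0.71 ≈ 1.408.
ΔY = k × ΔG = (−€745 billion) / 0.71 ≈ −€1,049 billion.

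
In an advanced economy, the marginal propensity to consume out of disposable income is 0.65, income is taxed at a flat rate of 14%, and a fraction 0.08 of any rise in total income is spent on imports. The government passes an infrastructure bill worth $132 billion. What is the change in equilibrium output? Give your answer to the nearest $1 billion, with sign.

Spending multiplier = 1/(1 − c(1−t) + m) = 1/(1 − 0.65×0.86 + 0.08) = 1/0.521 ≈ 1.919.
ΔY = k × ΔG = (+$132 billion) / 0.521 ≈ +$253 billion.

+$253 billion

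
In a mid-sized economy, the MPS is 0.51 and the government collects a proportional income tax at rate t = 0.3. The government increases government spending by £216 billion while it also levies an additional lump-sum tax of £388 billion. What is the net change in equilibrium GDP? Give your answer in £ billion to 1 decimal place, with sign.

+£39.4 billion

MPC = 1 − MPS = 1 − 0.51 = 0.49.
Expenditure multiplier = 1/(1 − c(1−t)) = 1/(1 − 0.49×0.7) = 1/0.657 ≈ 1.522.
ΔG contributes k·ΔG = (+£216 billion) / 0.657 ≈ +£328.8 billion.
ΔT of +£388 billion changes first-round spending by −c·ΔT = −£190.12 billion, contributing k·(−c·ΔT) = (−£190.12 billion) / 0.657 ≈ −£289.4 billion.
Net ΔY = k(ΔG − c·ΔT) = (+£25.88 billion) / 0.657 ≈ +£39.4 billion.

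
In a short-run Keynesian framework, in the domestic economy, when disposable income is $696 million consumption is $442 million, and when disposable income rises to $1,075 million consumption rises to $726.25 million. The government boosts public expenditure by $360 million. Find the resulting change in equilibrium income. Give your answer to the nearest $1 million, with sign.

MPC = ΔC/ΔYd = (726.25 − 442)/(1,075 − 696) = 284.25/379 = 0.75.
Government-spending multiplier = 1/(1 − MPC) = 1/(1 − 0.75) = 1/0.25 = 4.
ΔY = k × ΔG = (+$360 million) / 0.25 = +$1,440 million.

+$1,440 million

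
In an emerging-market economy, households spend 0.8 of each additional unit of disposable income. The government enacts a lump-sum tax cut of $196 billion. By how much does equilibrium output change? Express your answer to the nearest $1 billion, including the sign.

A lump-sum tax change of −$196 billion shifts disposable income by +$196 billion; first-round consumption changes by −c × ΔT = −0.8 × (−$196 billion) = +$156.8 billion.
Expenditure multiplier = 1/(1 − MPC) = 1/(1 − 0.8) = 1/0.2 = 5.
The tax multiplier is −c × k = −4, so ΔY = k × (−c·ΔT) = (+$156.8 billion) / 0.2 = +$784 billion.

+$784 billion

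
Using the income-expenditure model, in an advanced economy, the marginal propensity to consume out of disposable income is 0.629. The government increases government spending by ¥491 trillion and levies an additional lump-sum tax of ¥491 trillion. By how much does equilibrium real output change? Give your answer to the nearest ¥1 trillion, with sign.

+¥491 trillion

Expenditure multiplier = 1/(1 − MPC) = 1/(1 − 0.629) = 1/0.371 ≈ 2.695.
ΔG contributes k·ΔG = (+¥491 trillion) / 0.371 ≈ +¥1,323.5 trillion.
ΔT of +¥491 trillion changes first-round spending by −c·ΔT = −¥308.839 trillion, contributing k·(−c·ΔT) = (−¥308.839 trillion) / 0.371 ≈ −¥832.5 trillion.
With ΔG = ΔT and no other leakages, the balanced-budget multiplier is 1, so ΔY = ΔG = +¥491 trillion.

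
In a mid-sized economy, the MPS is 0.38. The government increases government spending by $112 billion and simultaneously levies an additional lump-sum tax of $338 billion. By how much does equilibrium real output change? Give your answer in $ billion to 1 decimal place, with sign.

MPC = 1 − MPS = 1 − 0.38 = 0.62.
Expenditure multiplier = 1/(1 − MPC) = 1/(1 − 0.62) = 1/0.38 ≈ 2.632.
ΔG contributes k·ΔG = (+$112 billion) / 0.38 ≈ +$294.7 billion.
ΔT of +$338 billion changes first-round spending by −c·ΔT = −$209.56 billion, contributing k·(−c·ΔT) = (−$209.56 billion) / 0.38 ≈ −$551.5 billion.
Net ΔY = k(ΔG − c·ΔT) = (−$97.56 billion) / 0.38 ≈ −$256.7 billion.

−$256.7 billion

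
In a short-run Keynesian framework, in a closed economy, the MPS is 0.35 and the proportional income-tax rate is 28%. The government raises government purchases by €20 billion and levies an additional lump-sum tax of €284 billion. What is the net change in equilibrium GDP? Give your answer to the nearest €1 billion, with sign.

−€309 billion

MPC = 1 − MPS = 1 − 0.35 = 0.65.
Expenditure multiplier = 1/(1 − c(1−t)) = 1/(1 − 0.65×0.72) = 1/0.532 ≈ 1.88.
ΔG contributes k·ΔG = (+€20 billion) / 0.532 ≈ +€37.6 billion.
ΔT of +€284 billion changes first-round spending by −c·ΔT = −€184.6 billion, contributing k·(−c·ΔT) = (−€184.6 billion) / 0.532 ≈ −€347 billion.
Net ΔY = k(ΔG − c·ΔT) = (−€164.6 billion) / 0.532 ≈ −€309 billion.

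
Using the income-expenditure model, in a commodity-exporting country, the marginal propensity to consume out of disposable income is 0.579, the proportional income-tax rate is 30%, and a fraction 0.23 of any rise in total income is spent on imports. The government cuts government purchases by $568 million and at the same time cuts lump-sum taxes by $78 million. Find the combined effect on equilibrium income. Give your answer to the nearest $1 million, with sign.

Expenditure multiplier = 1/(1 − c(1−t) + m) = 1/(1 − 0.579×0.7 + 0.23) = 1/0.8247 ≈ 1.213.
ΔG contributes k·ΔG = (−$568 million) / 0.8247 ≈ −$688.7 million.
ΔT of −$78 million changes first-round spending by −c·ΔT = +$45.162 million, contributing k·(−c·ΔT) = (+$45.162 million) / 0.8247 ≈ +$54.8 million.
Net ΔY = k(ΔG − c·ΔT) = (−$522.838 million) / 0.8247 ≈ −$634 million.

−$634 million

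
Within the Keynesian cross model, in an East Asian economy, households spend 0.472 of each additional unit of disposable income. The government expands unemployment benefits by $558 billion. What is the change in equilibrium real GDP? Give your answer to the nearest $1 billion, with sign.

The transfer change shifts disposable income by +$558 billion, so first-round consumption changes by c·ΔTR = 0.472 × (+$558 billion) = +$263.376 billion.
Expenditure multiplier = 1/(1 − MPC) = 1/(1 − 0.472) = 1/0.528 ≈ 1.894.
The transfer multiplier is c × k ≈ 0.894, so ΔY = k × (c·ΔTR) = (+$263.376 billion) / 0.528 ≈ +$499 billion.

+$499 billion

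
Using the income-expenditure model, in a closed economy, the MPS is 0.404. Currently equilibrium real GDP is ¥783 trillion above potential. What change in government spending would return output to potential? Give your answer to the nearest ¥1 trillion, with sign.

−¥316 trillion

MPC = 1 − MPS = 1 − 0.404 = 0.596.
Spending multiplier = 1/(1 − MPC) = 1/(1 − 0.596) = 1/0.404 ≈ 2.475.
Need ΔY = −¥783 trillion, so ΔG = ΔY/k = (−¥783 trillion) × 0.404 ≈ −¥316 trillion.
The government should cut government spending by ¥316 trillion.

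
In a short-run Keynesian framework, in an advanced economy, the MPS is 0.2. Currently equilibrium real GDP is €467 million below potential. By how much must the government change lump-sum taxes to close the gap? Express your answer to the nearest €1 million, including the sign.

−€117 million

MPC = 1 − MPS = 1 − 0.2 = 0.8.
Spending multiplier = 1/(1 − MPC) = 1/(1 − 0.8) = 1/0.2 = 5.
Tax multiplier = −c·k = −0.8/0.2 = −4. Need ΔY = +€467 million, so ΔT = ΔY/(−c·k) = −(+€467 million) × 0.2 / 0.8 ≈ −€117 million.
The government should cut lump-sum taxes by €117 million.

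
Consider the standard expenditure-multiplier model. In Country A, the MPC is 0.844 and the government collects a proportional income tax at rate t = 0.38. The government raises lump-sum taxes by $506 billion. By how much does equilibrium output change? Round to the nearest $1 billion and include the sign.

−$896 billion

A lump-sum tax change of +$506 billion shifts disposable income by −$506 billion; first-round consumption changes by −c × ΔT = −0.844 × (+$506 billion) = −$427.064 billion.
Expenditure multiplier = 1/(1 − c(1−t)) = 1/(1 − 0.844×0.62) = 1/0.47672 ≈ 2.098.
The tax multiplier is −c × k ≈ −1.77, so ΔY = k × (−c·ΔT) = (−$427.064 billion) / 0.47672 ≈ −$896 billion.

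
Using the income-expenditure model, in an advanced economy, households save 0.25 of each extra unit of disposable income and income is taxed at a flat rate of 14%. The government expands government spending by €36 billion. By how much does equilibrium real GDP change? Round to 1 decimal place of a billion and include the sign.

MPC = 1 − MPS = 1 − 0.25 = 0.75.
Spending multiplier = 1/(1 − c(1−t)) = 1/(1 − 0.75×0.86) = 1/0.355 ≈ 2.817.
ΔY = k × ΔG = (+€36 billion) / 0.355 ≈ +€101.4 billion.

+€101.4 billion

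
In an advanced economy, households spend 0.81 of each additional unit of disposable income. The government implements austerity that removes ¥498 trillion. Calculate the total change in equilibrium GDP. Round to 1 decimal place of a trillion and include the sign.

−¥2,621.1 trillion

Spending multiplier = 1/(1 − MPC) = 1/(1 − 0.81) = 1/0.19 ≈ 5.263.
ΔY = k × ΔG = (−¥498 trillion) / 0.19 ≈ −¥2,621.1 trillion.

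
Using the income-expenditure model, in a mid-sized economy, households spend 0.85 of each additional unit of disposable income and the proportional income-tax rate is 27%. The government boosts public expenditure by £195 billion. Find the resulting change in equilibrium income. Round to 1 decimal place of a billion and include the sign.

Spending multiplier = 1/(1 − c(1−t)) = 1/(1 − 0.85×0.73) = 1/0.3795 ≈ 2.635.
ΔY = k × ΔG = (+£195 billion) / 0.3795 ≈ +£513.8 billion.

+£513.8 billion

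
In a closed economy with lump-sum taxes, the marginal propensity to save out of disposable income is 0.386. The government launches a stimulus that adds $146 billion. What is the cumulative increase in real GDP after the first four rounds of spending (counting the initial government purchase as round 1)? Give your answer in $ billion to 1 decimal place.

MPC = 1 − MPS = 1 − 0.386 = 0.614.
Round 1 adds ΔG = $146 billion; each later round is MPC = 0.614 times the previous.
After 4 rounds: 146 + 89.644 + 55.041416 + 33.795429424 = ΔG·(1 − c^4)/(1 − c) = 146 × (1 − 0.142125984016)/0.386 ≈ $324.5 billion.

$324.5 billion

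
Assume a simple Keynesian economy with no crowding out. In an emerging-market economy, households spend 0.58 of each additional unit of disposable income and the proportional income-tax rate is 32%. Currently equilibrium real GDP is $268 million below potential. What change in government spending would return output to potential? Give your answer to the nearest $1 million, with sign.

Spending multiplier = 1/(1 − c(1−t)) = 1/(1 − 0.58×0.68) = 1/0.6056 ≈ 1.651.
Need ΔY = +$268 million, so ΔG = ΔY/k = (+$268 million) × 0.6056 ≈ +$162 million.
The government should increase government spending by $162 million.

+$162 million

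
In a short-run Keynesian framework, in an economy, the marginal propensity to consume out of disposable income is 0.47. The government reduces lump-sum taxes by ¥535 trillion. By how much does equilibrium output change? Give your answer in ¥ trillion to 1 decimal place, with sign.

+¥474.4 trillion

A lump-sum tax change of −¥535 trillion shifts disposable income by +¥535 trillion; first-round consumption changes by −c × ΔT = −0.47 × (−¥535 trillion) = +¥251.45 trillion.
Expenditure multiplier = 1/(1 − MPC) = 1/(1 − 0.47) = 1/0.53 ≈ 1.887.
The tax multiplier is −c × k ≈ −0.887, so ΔY = k × (−c·ΔT) = (+¥251.45 trillion) / 0.53 ≈ +¥474.4 trillion.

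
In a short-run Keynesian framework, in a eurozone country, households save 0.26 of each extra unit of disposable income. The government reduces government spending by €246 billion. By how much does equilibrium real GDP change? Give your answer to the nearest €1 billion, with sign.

MPC = 1 − MPS = 1 − 0.26 = 0.74.
Expenditure multiplier = 1/(1 − MPC) = 1/(1 − 0.74) = 1/0.26 ≈ 3.846.
ΔY = k × ΔG = (−€246 billion) / 0.26 ≈ −€946 billion.

−€946 billion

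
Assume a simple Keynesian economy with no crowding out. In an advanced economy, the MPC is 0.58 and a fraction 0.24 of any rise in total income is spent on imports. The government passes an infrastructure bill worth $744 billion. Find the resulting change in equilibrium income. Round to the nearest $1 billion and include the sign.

+$1,127 billion

Expenditure multiplier = 1/(1 − c + m) = 1/(1 − 0.58 + 0.24) = 1/0.66 ≈ 1.515.
ΔY = k × ΔG = (+$744 billion) / 0.66 ≈ +$1,127 billion.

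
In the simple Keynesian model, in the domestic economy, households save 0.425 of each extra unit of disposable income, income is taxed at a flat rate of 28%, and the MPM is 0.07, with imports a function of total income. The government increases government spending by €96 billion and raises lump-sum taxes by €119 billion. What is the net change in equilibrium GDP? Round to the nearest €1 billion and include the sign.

MPC = 1 − MPS = 1 − 0.425 = 0.575.
Expenditure multiplier = 1/(1 − c(1−t) + m) = 1/(1 − 0.575×0.72 + 0.07) = 1/0.656 ≈ 1.524.
ΔG contributes k·ΔG = (+€96 billion) / 0.656 ≈ +€146.3 billion.
ΔT of +€119 billion changes first-round spending by −c·ΔT = −€68.425 billion, contributing k·(−c·ΔT) = (−€68.425 billion) / 0.656 ≈ −€104.3 billion.
Net ΔY = k(ΔG − c·ΔT) = (+€27.575 billion) / 0.656 ≈ +€42 billion.

+€42 billion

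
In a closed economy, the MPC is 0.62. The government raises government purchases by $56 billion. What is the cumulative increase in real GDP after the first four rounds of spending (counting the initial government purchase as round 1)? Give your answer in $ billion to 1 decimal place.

Round 1 adds ΔG = $56 billion; each later round is MPC = 0.62 times the previous.
After 4 rounds: 56 + 34.72 + 21.5264 + 13.346368 = ΔG·(1 − c^4)/(1 − c) = 56 × (1 − 0.14776336)/0.38 ≈ $125.6 billion.

$125.6 billion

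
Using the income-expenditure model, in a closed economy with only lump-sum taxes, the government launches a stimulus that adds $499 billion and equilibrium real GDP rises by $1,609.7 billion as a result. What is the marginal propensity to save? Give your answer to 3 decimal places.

Implied spending multiplier k = ΔY/ΔG = 1,609.7/499 ≈ 3.2259.
Since k = 1/(1 − MPC), MPC = 1 − 1/k = 1 − ΔG/ΔY = 1 − 499/1,609.7 ≈ 0.690.
MPS = 1 − MPC = 0.310.

0.310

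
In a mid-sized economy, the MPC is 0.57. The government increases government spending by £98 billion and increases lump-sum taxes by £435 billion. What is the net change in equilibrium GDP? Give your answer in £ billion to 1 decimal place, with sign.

−£348.7 billion

Expenditure multiplier = 1/(1 − MPC) = 1/(1 − 0.57) = 1/0.43 ≈ 2.326.
ΔG contributes k·ΔG = (+£98 billion) / 0.43 ≈ +£227.9 billion.
ΔT of +£435 billion changes first-round spending by −c·ΔT = −£247.95 billion, contributing k·(−c·ΔT) = (−£247.95 billion) / 0.43 ≈ −£576.6 billion.
Net ΔY = k(ΔG − c·ΔT) = (−£149.95 billion) / 0.43 ≈ −£348.7 billion.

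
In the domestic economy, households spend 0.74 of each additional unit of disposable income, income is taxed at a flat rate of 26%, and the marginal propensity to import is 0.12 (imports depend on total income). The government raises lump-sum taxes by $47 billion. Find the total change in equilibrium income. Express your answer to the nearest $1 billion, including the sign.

−$61 billion

A lump-sum tax change of +$47 billion shifts disposable income by −$47 billion; first-round consumption changes by −c × ΔT = −0.74 × (+$47 billion) = −$34.78 billion.
Expenditure multiplier = 1/(1 − c(1−t) + m) = 1/(1 − 0.74×0.74 + 0.12) = 1/0.5724 ≈ 1.747.
The tax multiplier is −c × k ≈ −1.293, so ΔY = k × (−c·ΔT) = (−$34.78 billion) / 0.5724 ≈ −$61 billion.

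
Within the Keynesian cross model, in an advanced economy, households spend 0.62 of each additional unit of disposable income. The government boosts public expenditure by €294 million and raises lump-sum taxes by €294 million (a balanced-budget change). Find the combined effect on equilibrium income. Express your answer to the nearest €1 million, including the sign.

+€294 million

Expenditure multiplier = 1/(1 − MPC) = 1/(1 − 0.62) = 1/0.38 ≈ 2.632.
ΔG contributes k·ΔG = (+€294 million) / 0.38 ≈ +€773.7 million.
ΔT of +€294 million changes first-round spending by −c·ΔT = −€182.28 million, contributing k·(−c·ΔT) = (−€182.28 million) / 0.38 ≈ −€479.7 million.
With ΔG = ΔT and no other leakages, the balanced-budget multiplier is 1, so ΔY = ΔG = +€294 million.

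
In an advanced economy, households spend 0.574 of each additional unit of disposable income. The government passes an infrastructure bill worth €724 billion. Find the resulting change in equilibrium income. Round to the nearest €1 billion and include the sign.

+€1,700 billion

Government-spending multiplier = 1/(1 − MPC) = 1/(1 − 0.574) = 1/0.426 ≈ 2.347.
ΔY = k × ΔG = (+€724 billion) / 0.426 ≈ +€1,700 billion.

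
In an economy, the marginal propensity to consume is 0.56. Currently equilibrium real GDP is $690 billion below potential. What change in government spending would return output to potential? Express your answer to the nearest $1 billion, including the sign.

Spending multiplier = 1/(1 − MPC) = 1/(1 − 0.56) = 1/0.44 ≈ 2.273.
Need ΔY = +$690 billion, so ΔG = ΔY/k = (+$690 billion) × 0.44 ≈ +$304 billion.
The government should increase government spending by $304 billion.

+$304 billion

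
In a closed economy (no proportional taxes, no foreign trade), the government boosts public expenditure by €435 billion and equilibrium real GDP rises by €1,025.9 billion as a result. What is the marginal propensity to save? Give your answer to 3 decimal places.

0.424

Implied spending multiplier k = ΔY/ΔG = 1,025.9/435 ≈ 2.3584.
Since k = 1/(1 − MPC), MPC = 1 − 1/k = 1 − ΔG/ΔY = 1 − 435/1,025.9 ≈ 0.576.
MPS = 1 − MPC = 0.424.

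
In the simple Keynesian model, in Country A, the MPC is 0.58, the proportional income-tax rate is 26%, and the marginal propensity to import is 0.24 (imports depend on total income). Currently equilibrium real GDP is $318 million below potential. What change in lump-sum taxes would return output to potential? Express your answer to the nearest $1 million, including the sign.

Spending multiplier = 1/(1 − c(1−t) + m) = 1/(1 − 0.58×0.74 + 0.24) = 1/0.8108 ≈ 1.233.
Tax multiplier = −c·k = −0.58/0.8108 ≈ −0.715. Need ΔY = +$318 million, so ΔT = ΔY/(−c·k) = −(+$318 million) × 0.8108 / 0.58 ≈ −$445 million.
The government should cut lump-sum taxes by $445 million.

−$445 million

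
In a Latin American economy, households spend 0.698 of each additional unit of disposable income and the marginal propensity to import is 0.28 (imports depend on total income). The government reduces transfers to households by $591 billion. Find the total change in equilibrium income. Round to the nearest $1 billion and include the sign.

The transfer change shifts disposable income by −$591 billion, so first-round consumption changes by c·ΔTR = 0.698 × (−$591 billion) = −$412.518 billion.
Expenditure multiplier = 1/(1 − c + m) = 1/(1 − 0.698 + 0.28) = 1/0.582 ≈ 1.718.
The transfer multiplier is c × k ≈ 1.199, so ΔY = k × (c·ΔTR) = (−$412.518 billion) / 0.582 ≈ −$709 billion.

−$709 billion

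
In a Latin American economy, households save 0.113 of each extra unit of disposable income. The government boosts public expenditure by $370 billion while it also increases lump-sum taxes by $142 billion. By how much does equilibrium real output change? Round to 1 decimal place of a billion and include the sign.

MPC = 1 − MPS = 1 − 0.113 = 0.887.
Expenditure multiplier = 1/(1 − MPC) = 1/(1 − 0.887) = 1/0.113 ≈ 8.85.
ΔG contributes k·ΔG = (+$370 billion) / 0.113 ≈ +$3,274.3 billion.
ΔT of +$142 billion changes first-round spending by −c·ΔT = −$125.954 billion, contributing k·(−c·ΔT) = (−$125.954 billion) / 0.113 ≈ −$1,114.6 billion.
Net ΔY = k(ΔG − c·ΔT) = (+$244.046 billion) / 0.113 ≈ +$2,159.7 billion.

+$2,159.7 billion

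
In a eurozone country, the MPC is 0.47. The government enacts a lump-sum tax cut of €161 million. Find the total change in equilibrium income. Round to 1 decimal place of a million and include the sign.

+€142.8 million

A lump-sum tax change of −€161 million shifts disposable income by +€161 million; first-round consumption changes by −c × ΔT = −0.47 × (−€161 million) = +€75.67 million.
Expenditure multiplier = 1/(1 − MPC) = 1/(1 − 0.47) = 1/0.53 ≈ 1.887.
The tax multiplier is −c × k ≈ −0.887, so ΔY = k × (−c·ΔT) = (+€75.67 million) / 0.53 ≈ +€142.8 million.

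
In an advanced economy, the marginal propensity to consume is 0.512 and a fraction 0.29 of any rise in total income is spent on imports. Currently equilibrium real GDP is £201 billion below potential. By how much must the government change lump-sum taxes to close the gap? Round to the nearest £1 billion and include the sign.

Spending multiplier = 1/(1 − c + m) = 1/(1 − 0.512 + 0.29) = 1/0.778 ≈ 1.285.
Tax multiplier = −c·k = −0.512/0.778 ≈ −0.658. Need ΔY = +£201 billion, so ΔT = ΔY/(−c·k) = −(+£201 billion) × 0.778 / 0.512 ≈ −£305 billion.
The government should cut lump-sum taxes by £305 billion.

−£305 billion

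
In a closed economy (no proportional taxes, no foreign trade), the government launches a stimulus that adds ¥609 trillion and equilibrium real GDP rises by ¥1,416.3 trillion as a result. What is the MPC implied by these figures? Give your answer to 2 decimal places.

Implied spending multiplier k = ΔY/ΔG = 1,416.3/609 ≈ 2.3256.
Since k = 1/(1 − MPC), MPC = 1 − 1/k = 1 − ΔG/ΔY = 1 − 609/1,416.3 ≈ 0.57.

0.57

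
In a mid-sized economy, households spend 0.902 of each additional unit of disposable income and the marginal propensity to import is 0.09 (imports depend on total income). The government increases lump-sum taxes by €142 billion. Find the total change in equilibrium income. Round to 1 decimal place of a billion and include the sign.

−€681.3 billion

A lump-sum tax change of +€142 billion shifts disposable income by −€142 billion; first-round consumption changes by −c × ΔT = −0.902 × (+€142 billion) = −€128.084 billion.
Expenditure multiplier = 1/(1 − c + m) = 1/(1 − 0.902 + 0.09) = 1/0.188 ≈ 5.319.
The tax multiplier is −c × k ≈ −4.798, so ΔY = k × (−c·ΔT) = (−€128.084 billion) / 0.188 ≈ −€681.3 billion.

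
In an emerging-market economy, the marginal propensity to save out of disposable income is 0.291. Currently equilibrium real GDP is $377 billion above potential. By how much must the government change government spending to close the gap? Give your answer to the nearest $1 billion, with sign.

−$110 billion

MPC = 1 − MPS = 1 − 0.291 = 0.709.
Spending multiplier = 1/(1 − MPC) = 1/(1 − 0.709) = 1/0.291 ≈ 3.436.
Need ΔY = −$377 billion, so ΔG = ΔY/k = (−$377 billion) × 0.291 ≈ −$110 billion.
The government should cut government spending by $110 billion.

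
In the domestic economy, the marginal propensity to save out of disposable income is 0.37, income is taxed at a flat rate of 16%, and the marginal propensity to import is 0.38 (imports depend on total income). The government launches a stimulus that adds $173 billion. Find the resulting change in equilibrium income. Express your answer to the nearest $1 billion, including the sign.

+$203 billion

MPC = 1 − MPS = 1 − 0.37 = 0.63.
Government-spending multiplier = 1/(1 − c(1−t) + m) = 1/(1 − 0.63×0.84 + 0.38) = 1/0.8508 ≈ 1.175.
ΔY = k × ΔG = (+$173 billion) / 0.8508 ≈ +$203 billion.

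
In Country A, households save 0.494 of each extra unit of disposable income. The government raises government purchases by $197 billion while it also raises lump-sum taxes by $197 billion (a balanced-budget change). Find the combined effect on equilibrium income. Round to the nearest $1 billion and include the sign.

+$197 billion

MPC = 1 − MPS = 1 − 0.494 = 0.506.
Expenditure multiplier = 1/(1 − MPC) = 1/(1 − 0.506) = 1/0.494 ≈ 2.024.
ΔG contributes k·ΔG = (+$197 billion) / 0.494 ≈ +$398.8 billion.
ΔT of +$197 billion changes first-round spending by −c·ΔT = −$99.682 billion, contributing k·(−c·ΔT) = (−$99.682 billion) / 0.494 ≈ −$201.8 billion.
With ΔG = ΔT and no other leakages, the balanced-budget multiplier is 1, so ΔY = ΔG = +$197 billion.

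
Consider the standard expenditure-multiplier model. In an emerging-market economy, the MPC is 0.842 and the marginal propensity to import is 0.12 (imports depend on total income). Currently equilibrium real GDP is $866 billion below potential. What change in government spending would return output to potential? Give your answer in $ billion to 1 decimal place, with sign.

Spending multiplier = 1/(1 − c + m) = 1/(1 − 0.842 + 0.12) = 1/0.278 ≈ 3.597.
Need ΔY = +$866 billion, so ΔG = ΔY/k = (+$866 billion) × 0.278 ≈ +$240.7 billion.
The government should increase government spending by $240.7 billion.

+$240.7 billion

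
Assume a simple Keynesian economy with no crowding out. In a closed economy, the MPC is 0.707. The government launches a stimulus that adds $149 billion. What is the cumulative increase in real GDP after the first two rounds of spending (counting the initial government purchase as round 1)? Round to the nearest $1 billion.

$254 billion

Round 1 adds ΔG = $149 billion; each later round is MPC = 0.707 times the previous.
After 2 rounds: 149 + 105.343 = ΔG·(1 − c^2)/(1 − c) = 149 × (1 − 0.499849)/0.293 ≈ $254 billion.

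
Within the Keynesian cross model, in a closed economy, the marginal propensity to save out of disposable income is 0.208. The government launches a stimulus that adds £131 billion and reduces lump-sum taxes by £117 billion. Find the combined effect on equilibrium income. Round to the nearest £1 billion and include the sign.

MPC = 1 − MPS = 1 − 0.208 = 0.792.
Expenditure multiplier = 1/(1 − MPC) = 1/(1 − 0.792) = 1/0.208 ≈ 4.808.
ΔG contributes k·ΔG = (+£131 billion) / 0.208 ≈ +£629.8 billion.
ΔT of −£117 billion changes first-round spending by −c·ΔT = +£92.664 billion, contributing k·(−c·ΔT) = (+£92.664 billion) / 0.208 = +£445.5 billion.
Net ΔY = k(ΔG − c·ΔT) = (+£223.664 billion) / 0.208 ≈ +£1,075 billion.

+£1,075 billion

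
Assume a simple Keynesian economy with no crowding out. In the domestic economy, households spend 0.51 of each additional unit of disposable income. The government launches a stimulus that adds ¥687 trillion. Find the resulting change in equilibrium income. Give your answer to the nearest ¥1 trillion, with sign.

+¥1,402 trillion

Government-spending multiplier = 1/(1 − MPC) = 1/(1 − 0.51) = 1/0.49 ≈ 2.041.
ΔY = k × ΔG = (+¥687 trillion) / 0.49 ≈ +¥1,402 trillion.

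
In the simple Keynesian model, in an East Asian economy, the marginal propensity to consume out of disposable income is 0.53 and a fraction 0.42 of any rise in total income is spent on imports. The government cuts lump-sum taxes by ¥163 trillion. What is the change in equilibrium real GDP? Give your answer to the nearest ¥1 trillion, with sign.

A lump-sum tax change of −¥163 trillion shifts disposable income by +¥163 trillion; first-round consumption changes by −c × ΔT = −0.53 × (−¥163 trillion) = +¥86.39 trillion.
Expenditure multiplier = 1/(1 − c + m) = 1/(1 − 0.53 + 0.42) = 1/0.89 ≈ 1.124.
The tax multiplier is −c × k ≈ −0.596, so ΔY = k × (−c·ΔT) = (+¥86.39 trillion) / 0.89 ≈ +¥97 trillion.

+¥97 trillion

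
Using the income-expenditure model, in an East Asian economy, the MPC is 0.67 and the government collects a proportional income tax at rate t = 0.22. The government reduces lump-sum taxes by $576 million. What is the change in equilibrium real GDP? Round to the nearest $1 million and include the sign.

+$808 million

A lump-sum tax change of −$576 million shifts disposable income by +$576 million; first-round consumption changes by −c × ΔT = −0.67 × (−$576 million) = +$385.92 million.
Expenditure multiplier = 1/(1 − c(1−t)) = 1/(1 − 0.67×0.78) = 1/0.4774 ≈ 2.095.
The tax multiplier is −c × k ≈ −1.403, so ΔY = k × (−c·ΔT) = (+$385.92 million) / 0.4774 ≈ +$808 million.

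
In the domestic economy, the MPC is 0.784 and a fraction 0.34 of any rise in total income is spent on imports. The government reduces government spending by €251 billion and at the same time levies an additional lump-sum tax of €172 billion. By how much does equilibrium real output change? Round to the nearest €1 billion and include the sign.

−€694 billion

Expenditure multiplier = 1/(1 − c + m) = 1/(1 − 0.784 + 0.34) = 1/0.556 ≈ 1.799.
ΔG contributes k·ΔG = (−€251 billion) / 0.556 ≈ −€451.4 billion.
ΔT of +€172 billion changes first-round spending by −c·ΔT = −€134.848 billion, contributing k·(−c·ΔT) = (−€134.848 billion) / 0.556 ≈ −€242.5 billion.
Net ΔY = k(ΔG − c·ΔT) = (−€385.848 billion) / 0.556 ≈ −€694 billion.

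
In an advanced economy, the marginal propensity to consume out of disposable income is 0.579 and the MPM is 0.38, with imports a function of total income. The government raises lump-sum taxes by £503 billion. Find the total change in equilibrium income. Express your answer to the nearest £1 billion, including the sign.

−£364 billion

A lump-sum tax change of +£503 billion shifts disposable income by −£503 billion; first-round consumption changes by −c × ΔT = −0.579 × (+£503 billion) = −£291.237 billion.
Expenditure multiplier = 1/(1 − c + m) = 1/(1 − 0.579 + 0.38) = 1/0.801 ≈ 1.248.
The tax multiplier is −c × k ≈ −0.723, so ΔY = k × (−c·ΔT) = (−£291.237 billion) / 0.801 ≈ −£364 billion.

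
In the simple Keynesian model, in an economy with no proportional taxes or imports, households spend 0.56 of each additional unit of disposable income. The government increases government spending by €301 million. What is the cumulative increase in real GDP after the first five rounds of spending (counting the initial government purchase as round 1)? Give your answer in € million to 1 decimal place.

Round 1 adds ΔG = €301 million; each later round is MPC = 0.56 times the previous.
After 5 rounds: 301 + 168.56 + 94.3936 + 52.860416 + 29.60183296 = ΔG·(1 − c^5)/(1 − c) = 301 × (1 − 0.0550731776)/0.44 ≈ €646.4 million.

€646.4 million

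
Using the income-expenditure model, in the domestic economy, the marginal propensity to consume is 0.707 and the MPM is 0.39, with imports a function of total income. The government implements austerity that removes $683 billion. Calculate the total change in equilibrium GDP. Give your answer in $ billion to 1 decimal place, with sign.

−$1,000.0 billion

Spending multiplier = 1/(1 − c + m) = 1/(1 − 0.707 + 0.39) = 1/0.683 ≈ 1.464.
ΔY = k × ΔG = (−$683 billion) / 0.683 = −$1,000 billion.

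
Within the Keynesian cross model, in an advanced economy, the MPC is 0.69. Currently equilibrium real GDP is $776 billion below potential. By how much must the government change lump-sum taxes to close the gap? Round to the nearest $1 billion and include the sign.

Spending multiplier = 1/(1 − MPC) = 1/(1 − 0.69) = 1/0.31 ≈ 3.226.
Tax multiplier = −c·k = −0.69/0.31 ≈ −2.226. Need ΔY = +$776 billion, so ΔT = ΔY/(−c·k) = −(+$776 billion) × 0.31 / 0.69 ≈ −$349 billion.
The government should cut lump-sum taxes by $349 billion.

−$349 billion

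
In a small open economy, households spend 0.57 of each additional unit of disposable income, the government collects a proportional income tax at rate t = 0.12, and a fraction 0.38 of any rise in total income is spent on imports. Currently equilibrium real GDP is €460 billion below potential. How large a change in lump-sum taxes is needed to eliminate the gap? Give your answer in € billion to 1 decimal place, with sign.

−€708.9 billion

Spending multiplier = 1/(1 − c(1−t) + m) = 1/(1 − 0.57×0.88 + 0.38) = 1/0.8784 ≈ 1.138.
Tax multiplier = −c·k = −0.57/0.8784 ≈ −0.649. Need ΔY = +€460 billion, so ΔT = ΔY/(−c·k) = −(+€460 billion) × 0.8784 / 0.57 ≈ −€708.9 billion.
The government should cut lump-sum taxes by €708.9 billion.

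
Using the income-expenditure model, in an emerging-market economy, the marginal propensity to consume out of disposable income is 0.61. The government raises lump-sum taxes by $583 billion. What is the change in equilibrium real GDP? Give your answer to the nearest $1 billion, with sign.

−$912 billion

A lump-sum tax change of +$583 billion shifts disposable income by −$583 billion; first-round consumption changes by −c × ΔT = −0.61 × (+$583 billion) = −$355.63 billion.
Expenditure multiplier = 1/(1 − MPC) = 1/(1 − 0.61) = 1/0.39 ≈ 2.564.
The tax multiplier is −c × k ≈ −1.564, so ΔY = k × (−c·ΔT) = (−$355.63 billion) / 0.39 ≈ −$912 billion.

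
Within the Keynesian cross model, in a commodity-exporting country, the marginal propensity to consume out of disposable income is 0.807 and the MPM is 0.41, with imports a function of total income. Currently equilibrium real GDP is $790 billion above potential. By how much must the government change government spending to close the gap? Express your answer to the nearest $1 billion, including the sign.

Spending multiplier = 1/(1 − c + m) = 1/(1 − 0.807 + 0.41) = 1/0.603 ≈ 1.658.
Need ΔY = −$790 billion, so ΔG = ΔY/k = (−$790 billion) × 0.603 ≈ −$476 billion.
The government should cut government spending by $476 billion.

−$476 billion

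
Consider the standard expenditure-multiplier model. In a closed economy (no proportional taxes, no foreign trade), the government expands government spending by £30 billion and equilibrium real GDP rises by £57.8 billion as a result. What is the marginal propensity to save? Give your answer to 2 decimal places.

0.52

Implied spending multiplier k = ΔY/ΔG = 57.8/30 ≈ 1.9267.
Since k = 1/(1 − MPC), MPC = 1 − 1/k = 1 − ΔG/ΔY = 1 − 30/57.8 ≈ 0.48.
MPS = 1 − MPC = 0.52.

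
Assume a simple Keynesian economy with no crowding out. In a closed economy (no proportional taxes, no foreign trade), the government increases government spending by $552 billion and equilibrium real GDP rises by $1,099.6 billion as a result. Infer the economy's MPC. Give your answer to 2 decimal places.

0.50

Implied spending multiplier k = ΔY/ΔG = 1,099.6/552 ≈ 1.992.
Since k = 1/(1 − MPC), MPC = 1 − 1/k = 1 − ΔG/ΔY = 1 − 552/1,099.6 ≈ 0.50.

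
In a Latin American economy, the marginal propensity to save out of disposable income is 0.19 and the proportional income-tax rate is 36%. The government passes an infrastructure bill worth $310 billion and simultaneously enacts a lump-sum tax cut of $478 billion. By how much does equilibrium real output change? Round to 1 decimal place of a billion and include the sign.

+$1,447.6 billion

MPC = 1 − MPS = 1 − 0.19 = 0.81.
Expenditure multiplier = 1/(1 − c(1−t)) = 1/(1 − 0.81×0.64) = 1/0.4816 ≈ 2.076.
ΔG contributes k·ΔG = (+$310 billion) / 0.4816 ≈ +$643.7 billion.
ΔT of −$478 billion changes first-round spending by −c·ΔT = +$387.18 billion, contributing k·(−c·ΔT) = (+$387.18 billion) / 0.4816 ≈ +$803.9 billion.
Net ΔY = k(ΔG − c·ΔT) = (+$697.18 billion) / 0.4816 ≈ +$1,447.6 billion.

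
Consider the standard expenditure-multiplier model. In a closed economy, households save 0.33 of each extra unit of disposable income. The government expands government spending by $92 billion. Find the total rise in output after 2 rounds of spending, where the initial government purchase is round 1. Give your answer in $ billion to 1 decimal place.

$153.6 billion

MPC = 1 − MPS = 1 − 0.33 = 0.67.
Round 1 adds ΔG = $92 billion; each later round is MPC = 0.67 times the previous.
After 2 rounds: 92 + 61.64 = ΔG·(1 − c^2)/(1 − c) = 92 × (1 − 0.4489)/0.33 ≈ $153.6 billion.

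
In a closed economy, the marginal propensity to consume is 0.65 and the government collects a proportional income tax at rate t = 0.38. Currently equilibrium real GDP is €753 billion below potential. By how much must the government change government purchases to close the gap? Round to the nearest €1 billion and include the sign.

Spending multiplier = 1/(1 − c(1−t)) = 1/(1 − 0.65×0.62) = 1/0.597 ≈ 1.675.
Need ΔY = +€753 billion, so ΔG = ΔY/k = (+€753 billion) × 0.597 ≈ +€450 billion.
The government should increase government purchases by €450 billion.

+€450 billion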